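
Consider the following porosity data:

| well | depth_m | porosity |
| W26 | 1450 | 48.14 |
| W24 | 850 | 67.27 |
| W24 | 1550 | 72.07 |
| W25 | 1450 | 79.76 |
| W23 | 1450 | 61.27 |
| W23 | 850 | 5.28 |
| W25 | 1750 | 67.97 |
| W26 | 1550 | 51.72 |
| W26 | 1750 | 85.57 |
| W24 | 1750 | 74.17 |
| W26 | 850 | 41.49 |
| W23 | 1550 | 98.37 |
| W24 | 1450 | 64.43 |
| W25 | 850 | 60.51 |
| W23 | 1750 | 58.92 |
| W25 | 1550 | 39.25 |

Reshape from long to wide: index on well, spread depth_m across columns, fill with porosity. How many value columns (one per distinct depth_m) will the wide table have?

4

4 distinct depth_m values: 850, 1450, 1550, 1750.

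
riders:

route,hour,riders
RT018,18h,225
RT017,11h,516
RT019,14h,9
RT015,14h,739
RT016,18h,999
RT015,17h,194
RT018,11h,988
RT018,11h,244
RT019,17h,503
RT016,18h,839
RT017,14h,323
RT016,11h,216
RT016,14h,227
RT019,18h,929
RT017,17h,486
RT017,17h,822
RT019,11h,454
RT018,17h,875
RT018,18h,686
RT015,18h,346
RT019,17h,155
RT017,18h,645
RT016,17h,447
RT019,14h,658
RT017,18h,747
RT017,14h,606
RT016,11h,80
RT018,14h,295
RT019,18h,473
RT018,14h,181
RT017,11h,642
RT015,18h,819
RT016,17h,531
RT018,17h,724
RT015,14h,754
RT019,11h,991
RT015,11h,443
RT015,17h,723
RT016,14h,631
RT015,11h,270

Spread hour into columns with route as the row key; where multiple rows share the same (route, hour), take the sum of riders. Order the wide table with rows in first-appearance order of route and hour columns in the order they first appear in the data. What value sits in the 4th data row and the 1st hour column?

With rows in first-appearance order of route, row 4 is route=RT015. hour columns in first-appearance order: 18h, 11h, 14h, 17h; column 1 is 18h.
Long rows with route=RT015, hour=18h: 346 + 819 = 1165.

1165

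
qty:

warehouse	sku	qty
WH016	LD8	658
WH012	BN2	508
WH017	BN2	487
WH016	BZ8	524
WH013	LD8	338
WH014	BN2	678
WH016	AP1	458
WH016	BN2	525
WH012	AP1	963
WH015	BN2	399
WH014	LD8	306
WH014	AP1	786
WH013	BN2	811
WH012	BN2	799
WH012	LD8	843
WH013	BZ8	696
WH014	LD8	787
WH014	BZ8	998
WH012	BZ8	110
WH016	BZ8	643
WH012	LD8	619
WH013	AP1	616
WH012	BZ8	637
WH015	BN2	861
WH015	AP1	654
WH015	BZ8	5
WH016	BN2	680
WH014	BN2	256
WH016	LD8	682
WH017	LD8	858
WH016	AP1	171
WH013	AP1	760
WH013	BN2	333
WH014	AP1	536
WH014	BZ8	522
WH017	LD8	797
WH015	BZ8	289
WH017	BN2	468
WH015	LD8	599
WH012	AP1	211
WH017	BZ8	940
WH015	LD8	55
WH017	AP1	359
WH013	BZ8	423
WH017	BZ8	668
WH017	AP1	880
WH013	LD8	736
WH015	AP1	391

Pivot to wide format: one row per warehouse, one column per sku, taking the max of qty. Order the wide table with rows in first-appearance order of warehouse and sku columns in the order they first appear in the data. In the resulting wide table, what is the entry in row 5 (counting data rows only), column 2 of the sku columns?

With rows in first-appearance order of warehouse, row 5 is warehouse=WH014. sku columns in first-appearance order: LD8, BN2, BZ8, AP1; column 2 is BN2.
Long rows with warehouse=WH014, sku=BN2: max(678, 256) = 678.

678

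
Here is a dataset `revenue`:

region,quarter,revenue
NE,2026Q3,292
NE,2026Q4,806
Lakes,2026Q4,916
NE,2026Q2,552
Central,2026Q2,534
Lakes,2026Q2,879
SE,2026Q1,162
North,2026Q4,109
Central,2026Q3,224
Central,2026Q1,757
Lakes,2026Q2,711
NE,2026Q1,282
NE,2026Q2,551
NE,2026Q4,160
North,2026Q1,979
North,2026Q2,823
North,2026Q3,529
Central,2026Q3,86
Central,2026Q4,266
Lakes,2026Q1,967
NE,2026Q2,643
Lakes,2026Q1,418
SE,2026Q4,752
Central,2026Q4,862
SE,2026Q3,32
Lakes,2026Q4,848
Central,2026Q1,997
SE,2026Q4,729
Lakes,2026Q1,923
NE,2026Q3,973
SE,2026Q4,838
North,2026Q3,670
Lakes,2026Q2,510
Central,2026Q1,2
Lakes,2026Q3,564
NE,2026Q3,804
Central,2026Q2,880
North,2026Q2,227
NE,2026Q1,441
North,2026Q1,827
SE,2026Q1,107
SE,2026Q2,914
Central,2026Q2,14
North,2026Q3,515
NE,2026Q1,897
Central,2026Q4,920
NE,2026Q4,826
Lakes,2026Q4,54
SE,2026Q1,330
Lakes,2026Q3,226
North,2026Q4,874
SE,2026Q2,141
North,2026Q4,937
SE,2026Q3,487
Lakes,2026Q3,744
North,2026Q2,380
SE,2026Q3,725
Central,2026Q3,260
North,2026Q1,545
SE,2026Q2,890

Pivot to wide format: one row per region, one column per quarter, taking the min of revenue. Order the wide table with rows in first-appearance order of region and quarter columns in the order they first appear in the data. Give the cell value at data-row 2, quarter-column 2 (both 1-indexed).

54

With rows in first-appearance order of region, row 2 is region=Lakes. quarter columns in first-appearance order: 2026Q3, 2026Q4, 2026Q2, 2026Q1; column 2 is 2026Q4.
Long rows with region=Lakes, quarter=2026Q4: min(916, 848, 54) = 54.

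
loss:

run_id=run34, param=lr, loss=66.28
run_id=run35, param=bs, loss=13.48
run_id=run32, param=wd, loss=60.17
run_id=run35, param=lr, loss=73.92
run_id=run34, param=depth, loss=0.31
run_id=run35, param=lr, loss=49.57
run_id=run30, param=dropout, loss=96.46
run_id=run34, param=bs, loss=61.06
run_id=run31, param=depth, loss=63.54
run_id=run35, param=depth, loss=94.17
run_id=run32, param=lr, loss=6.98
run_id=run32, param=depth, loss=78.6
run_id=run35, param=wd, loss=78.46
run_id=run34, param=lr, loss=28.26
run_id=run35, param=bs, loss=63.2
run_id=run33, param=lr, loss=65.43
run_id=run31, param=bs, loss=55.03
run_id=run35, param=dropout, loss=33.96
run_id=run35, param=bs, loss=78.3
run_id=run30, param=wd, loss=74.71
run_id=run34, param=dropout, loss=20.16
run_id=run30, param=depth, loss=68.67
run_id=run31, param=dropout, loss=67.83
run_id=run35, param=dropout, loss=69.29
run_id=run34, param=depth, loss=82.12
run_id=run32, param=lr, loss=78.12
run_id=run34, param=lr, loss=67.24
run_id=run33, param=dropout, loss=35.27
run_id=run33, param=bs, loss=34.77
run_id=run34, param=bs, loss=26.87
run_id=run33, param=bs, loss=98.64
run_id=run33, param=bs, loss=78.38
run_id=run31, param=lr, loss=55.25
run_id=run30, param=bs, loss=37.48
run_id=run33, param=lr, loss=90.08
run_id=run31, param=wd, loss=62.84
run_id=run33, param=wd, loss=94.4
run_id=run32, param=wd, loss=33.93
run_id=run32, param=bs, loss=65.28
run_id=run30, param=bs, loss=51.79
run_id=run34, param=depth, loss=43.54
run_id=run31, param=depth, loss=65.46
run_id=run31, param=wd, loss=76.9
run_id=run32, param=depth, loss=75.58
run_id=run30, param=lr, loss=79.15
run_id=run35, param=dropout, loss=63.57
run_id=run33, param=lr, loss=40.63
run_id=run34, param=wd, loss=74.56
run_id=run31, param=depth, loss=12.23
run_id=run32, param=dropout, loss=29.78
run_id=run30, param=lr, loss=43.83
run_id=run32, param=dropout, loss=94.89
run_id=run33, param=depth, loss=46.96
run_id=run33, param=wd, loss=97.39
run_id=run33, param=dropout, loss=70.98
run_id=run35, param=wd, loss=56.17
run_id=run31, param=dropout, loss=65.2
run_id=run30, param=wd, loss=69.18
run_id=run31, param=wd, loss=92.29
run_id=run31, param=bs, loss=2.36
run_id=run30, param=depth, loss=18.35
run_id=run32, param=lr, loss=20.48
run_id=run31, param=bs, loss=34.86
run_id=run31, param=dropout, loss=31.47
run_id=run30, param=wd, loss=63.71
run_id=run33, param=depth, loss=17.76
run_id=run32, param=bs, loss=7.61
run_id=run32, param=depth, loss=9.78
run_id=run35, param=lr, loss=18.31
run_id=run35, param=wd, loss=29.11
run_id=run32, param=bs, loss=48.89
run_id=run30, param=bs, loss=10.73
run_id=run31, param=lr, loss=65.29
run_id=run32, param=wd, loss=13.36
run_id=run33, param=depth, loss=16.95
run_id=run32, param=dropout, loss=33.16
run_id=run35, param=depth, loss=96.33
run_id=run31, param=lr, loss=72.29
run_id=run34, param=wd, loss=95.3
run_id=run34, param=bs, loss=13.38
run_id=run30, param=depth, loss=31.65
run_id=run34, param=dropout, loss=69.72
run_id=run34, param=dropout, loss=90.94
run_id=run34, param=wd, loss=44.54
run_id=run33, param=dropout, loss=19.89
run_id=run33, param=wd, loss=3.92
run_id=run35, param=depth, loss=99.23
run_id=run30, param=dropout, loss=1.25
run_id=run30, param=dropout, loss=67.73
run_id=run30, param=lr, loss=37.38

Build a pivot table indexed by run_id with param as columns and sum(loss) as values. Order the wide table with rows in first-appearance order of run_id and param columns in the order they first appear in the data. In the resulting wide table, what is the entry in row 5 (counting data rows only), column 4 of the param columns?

141.23

With rows in first-appearance order of run_id, row 5 is run_id=run31. param columns in first-appearance order: lr, bs, wd, depth, dropout; column 4 is depth.
Long rows with run_id=run31, param=depth: 63.54 + 65.46 + 12.23 = 141.23.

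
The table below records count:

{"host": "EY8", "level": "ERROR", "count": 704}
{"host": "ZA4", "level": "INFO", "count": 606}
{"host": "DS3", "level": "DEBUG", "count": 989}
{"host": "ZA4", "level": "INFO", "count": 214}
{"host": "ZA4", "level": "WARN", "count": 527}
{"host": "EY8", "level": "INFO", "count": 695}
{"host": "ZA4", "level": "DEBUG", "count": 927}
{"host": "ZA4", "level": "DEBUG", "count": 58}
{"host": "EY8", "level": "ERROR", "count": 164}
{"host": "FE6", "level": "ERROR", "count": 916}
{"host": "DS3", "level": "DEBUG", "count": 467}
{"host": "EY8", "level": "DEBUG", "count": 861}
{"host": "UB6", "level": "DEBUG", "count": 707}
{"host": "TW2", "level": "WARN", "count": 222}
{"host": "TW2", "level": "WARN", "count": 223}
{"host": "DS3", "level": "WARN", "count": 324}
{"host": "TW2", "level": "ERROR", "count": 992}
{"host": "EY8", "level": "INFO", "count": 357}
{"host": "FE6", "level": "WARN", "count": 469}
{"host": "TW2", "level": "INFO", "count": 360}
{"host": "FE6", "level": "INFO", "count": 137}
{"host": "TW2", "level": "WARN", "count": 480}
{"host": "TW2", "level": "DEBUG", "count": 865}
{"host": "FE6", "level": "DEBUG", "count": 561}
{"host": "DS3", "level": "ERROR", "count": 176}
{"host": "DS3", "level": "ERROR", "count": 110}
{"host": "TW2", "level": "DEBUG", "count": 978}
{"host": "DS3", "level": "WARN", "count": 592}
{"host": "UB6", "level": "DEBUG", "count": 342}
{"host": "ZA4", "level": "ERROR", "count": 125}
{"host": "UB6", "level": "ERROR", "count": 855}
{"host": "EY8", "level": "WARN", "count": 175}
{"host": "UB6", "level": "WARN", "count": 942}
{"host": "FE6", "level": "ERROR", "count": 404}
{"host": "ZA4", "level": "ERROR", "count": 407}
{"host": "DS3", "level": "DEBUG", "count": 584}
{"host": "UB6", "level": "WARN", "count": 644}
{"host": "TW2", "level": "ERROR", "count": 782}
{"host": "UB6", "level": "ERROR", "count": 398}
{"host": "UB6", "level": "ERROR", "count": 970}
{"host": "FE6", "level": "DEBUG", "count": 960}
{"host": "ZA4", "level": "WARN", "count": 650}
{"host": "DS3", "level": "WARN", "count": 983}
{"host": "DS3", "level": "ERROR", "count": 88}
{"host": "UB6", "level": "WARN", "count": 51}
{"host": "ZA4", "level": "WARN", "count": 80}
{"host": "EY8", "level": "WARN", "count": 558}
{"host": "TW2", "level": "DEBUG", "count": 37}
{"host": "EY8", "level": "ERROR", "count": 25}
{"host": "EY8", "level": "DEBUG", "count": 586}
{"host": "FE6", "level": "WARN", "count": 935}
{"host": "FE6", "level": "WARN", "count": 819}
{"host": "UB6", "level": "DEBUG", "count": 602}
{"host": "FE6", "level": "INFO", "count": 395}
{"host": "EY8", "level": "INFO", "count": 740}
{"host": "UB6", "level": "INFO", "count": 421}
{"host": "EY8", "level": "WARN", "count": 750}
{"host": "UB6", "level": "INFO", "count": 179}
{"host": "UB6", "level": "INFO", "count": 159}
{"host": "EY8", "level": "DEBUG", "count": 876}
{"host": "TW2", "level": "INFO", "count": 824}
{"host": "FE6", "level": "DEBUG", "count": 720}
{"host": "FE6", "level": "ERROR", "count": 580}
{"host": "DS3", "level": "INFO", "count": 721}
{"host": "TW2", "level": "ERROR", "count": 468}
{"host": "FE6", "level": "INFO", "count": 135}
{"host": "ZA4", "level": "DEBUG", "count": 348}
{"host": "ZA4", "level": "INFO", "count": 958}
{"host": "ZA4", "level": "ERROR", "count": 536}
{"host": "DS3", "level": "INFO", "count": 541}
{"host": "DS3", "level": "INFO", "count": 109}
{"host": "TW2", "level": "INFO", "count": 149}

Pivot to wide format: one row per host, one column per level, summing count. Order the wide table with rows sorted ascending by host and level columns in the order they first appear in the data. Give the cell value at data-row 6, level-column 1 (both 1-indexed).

1068

With rows sorted ascending by host, row 6 is host=ZA4. level columns in first-appearance order: ERROR, INFO, DEBUG, WARN; column 1 is ERROR.
Long rows with host=ZA4, level=ERROR: 125 + 407 + 536 = 1068.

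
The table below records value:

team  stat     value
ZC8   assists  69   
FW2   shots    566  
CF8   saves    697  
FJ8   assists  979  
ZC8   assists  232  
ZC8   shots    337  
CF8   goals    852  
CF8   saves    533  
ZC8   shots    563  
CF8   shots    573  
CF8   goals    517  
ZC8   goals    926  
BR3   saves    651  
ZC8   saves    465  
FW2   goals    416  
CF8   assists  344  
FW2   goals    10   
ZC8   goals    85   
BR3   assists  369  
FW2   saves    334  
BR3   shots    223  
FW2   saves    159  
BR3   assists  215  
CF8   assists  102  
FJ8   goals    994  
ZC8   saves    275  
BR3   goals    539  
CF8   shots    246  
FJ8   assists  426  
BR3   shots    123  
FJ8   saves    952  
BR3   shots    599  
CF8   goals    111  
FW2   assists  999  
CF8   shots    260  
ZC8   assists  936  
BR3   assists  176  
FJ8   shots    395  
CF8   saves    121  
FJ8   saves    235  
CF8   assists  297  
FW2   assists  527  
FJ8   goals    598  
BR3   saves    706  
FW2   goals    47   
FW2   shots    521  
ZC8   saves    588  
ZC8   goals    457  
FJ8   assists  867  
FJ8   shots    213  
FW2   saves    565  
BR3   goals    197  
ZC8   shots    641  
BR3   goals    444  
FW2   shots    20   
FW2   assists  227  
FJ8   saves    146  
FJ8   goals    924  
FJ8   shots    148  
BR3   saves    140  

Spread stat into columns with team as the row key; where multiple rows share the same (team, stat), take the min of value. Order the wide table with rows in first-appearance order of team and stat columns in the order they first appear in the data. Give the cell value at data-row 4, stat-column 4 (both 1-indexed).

598

With rows in first-appearance order of team, row 4 is team=FJ8. stat columns in first-appearance order: assists, shots, saves, goals; column 4 is goals.
Long rows with team=FJ8, stat=goals: min(994, 598, 924) = 598.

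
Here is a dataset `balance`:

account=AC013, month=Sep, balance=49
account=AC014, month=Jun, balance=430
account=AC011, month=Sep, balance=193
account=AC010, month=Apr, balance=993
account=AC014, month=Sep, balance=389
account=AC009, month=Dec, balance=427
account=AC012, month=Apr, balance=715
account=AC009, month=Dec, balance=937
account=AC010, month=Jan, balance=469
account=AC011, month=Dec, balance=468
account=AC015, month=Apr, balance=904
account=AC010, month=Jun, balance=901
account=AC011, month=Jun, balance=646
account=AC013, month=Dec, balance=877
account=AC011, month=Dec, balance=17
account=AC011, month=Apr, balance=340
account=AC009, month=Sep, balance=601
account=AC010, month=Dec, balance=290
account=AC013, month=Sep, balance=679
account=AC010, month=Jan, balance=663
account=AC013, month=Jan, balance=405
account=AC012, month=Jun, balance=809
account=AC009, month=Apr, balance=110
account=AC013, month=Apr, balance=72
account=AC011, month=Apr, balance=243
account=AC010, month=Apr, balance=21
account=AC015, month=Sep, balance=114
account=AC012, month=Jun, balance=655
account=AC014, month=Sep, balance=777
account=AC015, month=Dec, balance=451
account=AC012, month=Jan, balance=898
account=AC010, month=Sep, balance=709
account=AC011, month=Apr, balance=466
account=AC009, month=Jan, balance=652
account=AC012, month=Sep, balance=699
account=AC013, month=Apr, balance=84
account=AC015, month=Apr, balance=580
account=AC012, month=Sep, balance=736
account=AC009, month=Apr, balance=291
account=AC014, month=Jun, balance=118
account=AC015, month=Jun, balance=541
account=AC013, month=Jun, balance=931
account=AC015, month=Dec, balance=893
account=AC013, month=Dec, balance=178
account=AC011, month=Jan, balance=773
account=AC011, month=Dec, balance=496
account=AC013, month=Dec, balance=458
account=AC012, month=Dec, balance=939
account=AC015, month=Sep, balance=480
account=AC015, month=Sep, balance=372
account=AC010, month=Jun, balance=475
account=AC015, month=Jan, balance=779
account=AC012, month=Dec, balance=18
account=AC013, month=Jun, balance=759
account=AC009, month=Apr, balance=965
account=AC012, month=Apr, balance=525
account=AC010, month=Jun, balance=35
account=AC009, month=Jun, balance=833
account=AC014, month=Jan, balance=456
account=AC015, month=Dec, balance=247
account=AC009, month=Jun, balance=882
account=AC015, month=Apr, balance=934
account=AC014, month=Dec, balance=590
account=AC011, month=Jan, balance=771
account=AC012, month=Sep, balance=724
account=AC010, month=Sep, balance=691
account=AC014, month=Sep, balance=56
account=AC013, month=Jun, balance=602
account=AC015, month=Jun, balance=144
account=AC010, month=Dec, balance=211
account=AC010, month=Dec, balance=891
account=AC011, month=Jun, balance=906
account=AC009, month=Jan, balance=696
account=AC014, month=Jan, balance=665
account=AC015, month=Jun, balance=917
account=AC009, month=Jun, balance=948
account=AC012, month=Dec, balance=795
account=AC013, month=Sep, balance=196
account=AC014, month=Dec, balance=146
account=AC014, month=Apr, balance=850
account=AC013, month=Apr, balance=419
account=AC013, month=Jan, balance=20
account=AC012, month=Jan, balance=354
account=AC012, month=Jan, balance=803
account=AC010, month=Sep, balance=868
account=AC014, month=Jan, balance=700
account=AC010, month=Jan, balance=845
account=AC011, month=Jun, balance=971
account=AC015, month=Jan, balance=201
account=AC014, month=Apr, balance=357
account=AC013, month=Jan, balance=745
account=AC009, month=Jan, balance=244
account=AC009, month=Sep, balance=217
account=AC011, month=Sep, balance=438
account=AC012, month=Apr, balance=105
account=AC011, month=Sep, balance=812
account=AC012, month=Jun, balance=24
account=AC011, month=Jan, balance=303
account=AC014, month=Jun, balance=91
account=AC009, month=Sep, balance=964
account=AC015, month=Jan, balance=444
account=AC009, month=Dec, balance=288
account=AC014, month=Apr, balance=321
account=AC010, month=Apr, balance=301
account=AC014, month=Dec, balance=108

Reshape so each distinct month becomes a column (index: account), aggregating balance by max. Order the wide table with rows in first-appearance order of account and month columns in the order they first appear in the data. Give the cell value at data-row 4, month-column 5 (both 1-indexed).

845

With rows in first-appearance order of account, row 4 is account=AC010. month columns in first-appearance order: Sep, Jun, Apr, Dec, Jan; column 5 is Jan.
Long rows with account=AC010, month=Jan: max(469, 663, 845) = 845.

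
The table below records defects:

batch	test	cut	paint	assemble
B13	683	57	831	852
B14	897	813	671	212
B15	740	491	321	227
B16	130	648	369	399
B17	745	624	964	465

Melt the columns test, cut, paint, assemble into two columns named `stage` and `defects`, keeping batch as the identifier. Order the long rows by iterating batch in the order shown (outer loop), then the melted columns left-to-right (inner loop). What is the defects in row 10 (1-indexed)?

20 rows total (5 × 4). Row 10: index ⌊(10-1)/4⌋ = 2 into batch → B15; (10-1) mod 4 = 1 into the melted columns → cut.
So row 10 is (B15, cut, 491); defects = 491.

491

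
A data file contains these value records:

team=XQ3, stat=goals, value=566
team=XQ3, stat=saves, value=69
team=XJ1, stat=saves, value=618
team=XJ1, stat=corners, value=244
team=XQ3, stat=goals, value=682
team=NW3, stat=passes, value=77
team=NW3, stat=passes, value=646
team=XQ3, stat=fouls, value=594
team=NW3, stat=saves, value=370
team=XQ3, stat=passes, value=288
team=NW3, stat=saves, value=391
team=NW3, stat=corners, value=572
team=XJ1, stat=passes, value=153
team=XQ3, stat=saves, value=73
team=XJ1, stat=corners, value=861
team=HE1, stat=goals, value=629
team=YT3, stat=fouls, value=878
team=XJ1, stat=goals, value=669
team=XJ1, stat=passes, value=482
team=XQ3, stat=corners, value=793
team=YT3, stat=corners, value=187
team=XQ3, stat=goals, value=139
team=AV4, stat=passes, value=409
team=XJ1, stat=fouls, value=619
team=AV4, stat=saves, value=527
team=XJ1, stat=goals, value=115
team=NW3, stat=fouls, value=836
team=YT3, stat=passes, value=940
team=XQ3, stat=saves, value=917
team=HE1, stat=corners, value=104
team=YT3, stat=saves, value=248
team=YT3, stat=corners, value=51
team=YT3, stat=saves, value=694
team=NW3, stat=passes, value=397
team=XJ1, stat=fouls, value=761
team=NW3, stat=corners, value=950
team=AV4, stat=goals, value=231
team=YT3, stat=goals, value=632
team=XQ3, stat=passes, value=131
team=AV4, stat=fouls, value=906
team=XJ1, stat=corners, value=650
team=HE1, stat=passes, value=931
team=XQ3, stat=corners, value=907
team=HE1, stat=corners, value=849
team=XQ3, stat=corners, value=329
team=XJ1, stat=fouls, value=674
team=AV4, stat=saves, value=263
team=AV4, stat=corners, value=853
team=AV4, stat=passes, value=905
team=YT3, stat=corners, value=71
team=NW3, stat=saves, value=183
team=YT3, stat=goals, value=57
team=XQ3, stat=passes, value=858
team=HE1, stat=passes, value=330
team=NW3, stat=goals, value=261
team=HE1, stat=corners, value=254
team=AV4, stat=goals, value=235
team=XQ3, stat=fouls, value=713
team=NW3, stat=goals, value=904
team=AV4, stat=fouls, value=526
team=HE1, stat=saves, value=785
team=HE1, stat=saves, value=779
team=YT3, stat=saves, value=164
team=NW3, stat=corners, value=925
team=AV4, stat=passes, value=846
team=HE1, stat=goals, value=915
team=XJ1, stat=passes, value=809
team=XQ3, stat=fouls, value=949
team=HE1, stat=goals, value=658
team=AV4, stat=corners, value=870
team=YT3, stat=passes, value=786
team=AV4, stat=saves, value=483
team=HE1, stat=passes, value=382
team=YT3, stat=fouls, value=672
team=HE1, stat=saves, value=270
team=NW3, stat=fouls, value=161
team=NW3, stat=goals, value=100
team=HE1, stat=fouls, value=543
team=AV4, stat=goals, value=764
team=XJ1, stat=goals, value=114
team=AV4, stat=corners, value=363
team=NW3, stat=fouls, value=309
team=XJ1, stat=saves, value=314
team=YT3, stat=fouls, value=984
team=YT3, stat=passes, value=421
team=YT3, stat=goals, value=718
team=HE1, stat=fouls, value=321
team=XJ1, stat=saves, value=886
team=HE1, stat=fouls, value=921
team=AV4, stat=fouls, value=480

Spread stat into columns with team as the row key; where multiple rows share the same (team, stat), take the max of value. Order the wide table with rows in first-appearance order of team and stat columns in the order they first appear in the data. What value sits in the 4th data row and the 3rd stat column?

With rows in first-appearance order of team, row 4 is team=HE1. stat columns in first-appearance order: goals, saves, corners, passes, fouls; column 3 is corners.
Long rows with team=HE1, stat=corners: max(104, 849, 254) = 849.

849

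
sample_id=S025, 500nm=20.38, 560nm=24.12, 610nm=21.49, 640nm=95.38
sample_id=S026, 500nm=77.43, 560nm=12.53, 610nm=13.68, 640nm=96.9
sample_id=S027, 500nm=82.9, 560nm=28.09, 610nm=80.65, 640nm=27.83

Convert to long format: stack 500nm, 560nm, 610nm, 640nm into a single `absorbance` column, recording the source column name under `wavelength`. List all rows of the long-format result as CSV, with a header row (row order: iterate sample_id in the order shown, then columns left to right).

sample_id,wavelength,absorbance
S025,500nm,20.38
S025,560nm,24.12
S025,610nm,21.49
S025,640nm,95.38
S026,500nm,77.43
S026,560nm,12.53
S026,610nm,13.68
S026,640nm,96.9
S027,500nm,82.9
S027,560nm,28.09
S027,610nm,80.65
S027,640nm,27.83

Each (sample_id, column) pair becomes one row: 3 × 4 = 12 rows.
For example, (S025, 500nm) → absorbance=20.38.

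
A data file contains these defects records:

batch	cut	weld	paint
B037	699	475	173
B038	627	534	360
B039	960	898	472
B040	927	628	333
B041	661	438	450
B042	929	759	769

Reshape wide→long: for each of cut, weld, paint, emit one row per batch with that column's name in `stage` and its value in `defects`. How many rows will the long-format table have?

18

6 batch values × 3 melted columns = 18 rows.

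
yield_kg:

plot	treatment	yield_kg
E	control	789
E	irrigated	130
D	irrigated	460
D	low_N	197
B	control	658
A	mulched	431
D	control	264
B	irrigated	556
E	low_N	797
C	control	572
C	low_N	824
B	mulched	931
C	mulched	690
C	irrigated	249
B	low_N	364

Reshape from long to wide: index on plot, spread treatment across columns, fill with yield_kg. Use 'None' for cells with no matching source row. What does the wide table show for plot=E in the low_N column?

797

The long row with plot=E, treatment=low_N has yield_kg=797.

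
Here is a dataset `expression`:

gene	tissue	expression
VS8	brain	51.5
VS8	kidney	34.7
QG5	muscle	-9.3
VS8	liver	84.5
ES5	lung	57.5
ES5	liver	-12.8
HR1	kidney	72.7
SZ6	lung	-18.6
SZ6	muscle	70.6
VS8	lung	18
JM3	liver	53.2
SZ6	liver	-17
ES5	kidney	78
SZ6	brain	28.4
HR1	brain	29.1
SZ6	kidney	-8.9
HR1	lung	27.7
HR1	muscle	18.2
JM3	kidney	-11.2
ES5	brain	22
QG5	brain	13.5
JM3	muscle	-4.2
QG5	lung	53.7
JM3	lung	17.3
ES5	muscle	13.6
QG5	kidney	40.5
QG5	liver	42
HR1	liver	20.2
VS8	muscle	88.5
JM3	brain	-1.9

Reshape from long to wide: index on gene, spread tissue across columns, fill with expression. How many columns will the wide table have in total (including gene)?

6

1 column for gene plus 5 distinct tissue values → 6 columns.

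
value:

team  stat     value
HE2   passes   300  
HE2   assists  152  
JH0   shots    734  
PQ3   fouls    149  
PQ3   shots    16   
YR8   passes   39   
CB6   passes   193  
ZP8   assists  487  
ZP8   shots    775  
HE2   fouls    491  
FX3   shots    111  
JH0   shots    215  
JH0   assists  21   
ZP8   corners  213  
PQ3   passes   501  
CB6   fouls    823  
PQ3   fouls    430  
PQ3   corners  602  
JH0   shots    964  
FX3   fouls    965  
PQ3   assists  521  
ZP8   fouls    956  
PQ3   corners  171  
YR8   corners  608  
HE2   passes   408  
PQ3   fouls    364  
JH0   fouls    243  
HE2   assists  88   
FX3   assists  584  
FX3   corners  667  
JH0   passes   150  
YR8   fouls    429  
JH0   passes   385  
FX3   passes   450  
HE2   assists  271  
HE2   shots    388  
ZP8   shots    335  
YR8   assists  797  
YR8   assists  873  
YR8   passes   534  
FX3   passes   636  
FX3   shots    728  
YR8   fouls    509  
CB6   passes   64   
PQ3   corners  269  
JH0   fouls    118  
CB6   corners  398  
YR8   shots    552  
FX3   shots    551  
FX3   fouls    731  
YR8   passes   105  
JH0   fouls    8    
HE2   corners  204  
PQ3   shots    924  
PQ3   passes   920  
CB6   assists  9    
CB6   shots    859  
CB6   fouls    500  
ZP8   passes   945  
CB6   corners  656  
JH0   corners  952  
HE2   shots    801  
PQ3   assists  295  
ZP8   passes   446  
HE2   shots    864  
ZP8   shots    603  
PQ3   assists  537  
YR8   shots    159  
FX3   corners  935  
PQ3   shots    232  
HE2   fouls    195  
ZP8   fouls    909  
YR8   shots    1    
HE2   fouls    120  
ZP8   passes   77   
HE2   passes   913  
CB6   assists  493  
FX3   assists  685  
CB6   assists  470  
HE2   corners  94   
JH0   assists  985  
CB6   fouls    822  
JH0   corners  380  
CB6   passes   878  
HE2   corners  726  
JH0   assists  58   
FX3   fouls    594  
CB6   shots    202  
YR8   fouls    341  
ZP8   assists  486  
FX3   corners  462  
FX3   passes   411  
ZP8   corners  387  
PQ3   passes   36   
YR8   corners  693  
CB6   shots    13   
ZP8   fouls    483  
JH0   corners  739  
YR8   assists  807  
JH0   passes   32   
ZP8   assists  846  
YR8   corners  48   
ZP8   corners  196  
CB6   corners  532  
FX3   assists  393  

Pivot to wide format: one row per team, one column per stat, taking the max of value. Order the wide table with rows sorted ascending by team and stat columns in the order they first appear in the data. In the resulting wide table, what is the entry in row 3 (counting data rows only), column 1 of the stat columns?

With rows sorted ascending by team, row 3 is team=HE2. stat columns in first-appearance order: passes, assists, shots, fouls, corners; column 1 is passes.
Long rows with team=HE2, stat=passes: max(300, 408, 913) = 913.

913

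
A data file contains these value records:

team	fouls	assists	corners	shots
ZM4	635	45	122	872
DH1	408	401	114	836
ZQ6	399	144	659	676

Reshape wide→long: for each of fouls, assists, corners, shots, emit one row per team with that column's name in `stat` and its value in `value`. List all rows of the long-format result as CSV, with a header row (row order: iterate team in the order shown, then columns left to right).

team,stat,value
ZM4,fouls,635
ZM4,assists,45
ZM4,corners,122
ZM4,shots,872
DH1,fouls,408
DH1,assists,401
DH1,corners,114
DH1,shots,836
ZQ6,fouls,399
ZQ6,assists,144
ZQ6,corners,659
ZQ6,shots,676

Each (team, column) pair becomes one row: 3 × 4 = 12 rows.
For example, (ZM4, fouls) → value=635.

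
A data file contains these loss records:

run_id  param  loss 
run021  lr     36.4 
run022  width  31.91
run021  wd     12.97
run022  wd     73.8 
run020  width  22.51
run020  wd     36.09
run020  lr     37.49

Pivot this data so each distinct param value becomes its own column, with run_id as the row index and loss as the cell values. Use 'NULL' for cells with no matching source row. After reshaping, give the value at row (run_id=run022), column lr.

NULL

No long-format row has run_id=run022 and param=lr, so the cell is NULL.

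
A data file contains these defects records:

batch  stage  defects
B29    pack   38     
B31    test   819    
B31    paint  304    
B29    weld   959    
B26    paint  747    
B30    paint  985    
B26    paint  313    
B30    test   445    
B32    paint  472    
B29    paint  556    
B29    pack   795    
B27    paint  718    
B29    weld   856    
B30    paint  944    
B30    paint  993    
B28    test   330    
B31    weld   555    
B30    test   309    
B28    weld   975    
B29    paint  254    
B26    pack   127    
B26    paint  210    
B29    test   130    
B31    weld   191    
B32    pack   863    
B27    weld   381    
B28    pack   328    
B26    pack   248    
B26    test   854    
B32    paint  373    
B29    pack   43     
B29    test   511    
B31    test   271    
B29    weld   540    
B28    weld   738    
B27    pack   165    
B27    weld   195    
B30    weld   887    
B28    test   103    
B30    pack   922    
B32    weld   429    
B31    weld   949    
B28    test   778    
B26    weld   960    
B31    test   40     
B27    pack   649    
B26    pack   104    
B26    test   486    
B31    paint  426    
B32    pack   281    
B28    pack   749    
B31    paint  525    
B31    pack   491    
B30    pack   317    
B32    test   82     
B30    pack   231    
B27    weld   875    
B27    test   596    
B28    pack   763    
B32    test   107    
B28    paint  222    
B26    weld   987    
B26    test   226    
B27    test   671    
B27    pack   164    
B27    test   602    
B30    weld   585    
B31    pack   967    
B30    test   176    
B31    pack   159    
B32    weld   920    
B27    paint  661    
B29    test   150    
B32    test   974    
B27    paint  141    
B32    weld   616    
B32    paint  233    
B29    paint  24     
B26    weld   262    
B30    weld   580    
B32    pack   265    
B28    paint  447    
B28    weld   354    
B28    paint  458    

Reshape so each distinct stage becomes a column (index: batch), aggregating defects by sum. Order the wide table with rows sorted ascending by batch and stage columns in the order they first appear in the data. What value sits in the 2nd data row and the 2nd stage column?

1869

With rows sorted ascending by batch, row 2 is batch=B27. stage columns in first-appearance order: pack, test, paint, weld; column 2 is test.
Long rows with batch=B27, stage=test: 596 + 671 + 602 = 1869.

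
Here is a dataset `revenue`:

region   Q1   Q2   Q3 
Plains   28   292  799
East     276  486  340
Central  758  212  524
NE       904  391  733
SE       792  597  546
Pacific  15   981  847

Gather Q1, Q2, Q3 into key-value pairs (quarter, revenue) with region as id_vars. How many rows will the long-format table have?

18

6 region values × 3 melted columns = 18 rows.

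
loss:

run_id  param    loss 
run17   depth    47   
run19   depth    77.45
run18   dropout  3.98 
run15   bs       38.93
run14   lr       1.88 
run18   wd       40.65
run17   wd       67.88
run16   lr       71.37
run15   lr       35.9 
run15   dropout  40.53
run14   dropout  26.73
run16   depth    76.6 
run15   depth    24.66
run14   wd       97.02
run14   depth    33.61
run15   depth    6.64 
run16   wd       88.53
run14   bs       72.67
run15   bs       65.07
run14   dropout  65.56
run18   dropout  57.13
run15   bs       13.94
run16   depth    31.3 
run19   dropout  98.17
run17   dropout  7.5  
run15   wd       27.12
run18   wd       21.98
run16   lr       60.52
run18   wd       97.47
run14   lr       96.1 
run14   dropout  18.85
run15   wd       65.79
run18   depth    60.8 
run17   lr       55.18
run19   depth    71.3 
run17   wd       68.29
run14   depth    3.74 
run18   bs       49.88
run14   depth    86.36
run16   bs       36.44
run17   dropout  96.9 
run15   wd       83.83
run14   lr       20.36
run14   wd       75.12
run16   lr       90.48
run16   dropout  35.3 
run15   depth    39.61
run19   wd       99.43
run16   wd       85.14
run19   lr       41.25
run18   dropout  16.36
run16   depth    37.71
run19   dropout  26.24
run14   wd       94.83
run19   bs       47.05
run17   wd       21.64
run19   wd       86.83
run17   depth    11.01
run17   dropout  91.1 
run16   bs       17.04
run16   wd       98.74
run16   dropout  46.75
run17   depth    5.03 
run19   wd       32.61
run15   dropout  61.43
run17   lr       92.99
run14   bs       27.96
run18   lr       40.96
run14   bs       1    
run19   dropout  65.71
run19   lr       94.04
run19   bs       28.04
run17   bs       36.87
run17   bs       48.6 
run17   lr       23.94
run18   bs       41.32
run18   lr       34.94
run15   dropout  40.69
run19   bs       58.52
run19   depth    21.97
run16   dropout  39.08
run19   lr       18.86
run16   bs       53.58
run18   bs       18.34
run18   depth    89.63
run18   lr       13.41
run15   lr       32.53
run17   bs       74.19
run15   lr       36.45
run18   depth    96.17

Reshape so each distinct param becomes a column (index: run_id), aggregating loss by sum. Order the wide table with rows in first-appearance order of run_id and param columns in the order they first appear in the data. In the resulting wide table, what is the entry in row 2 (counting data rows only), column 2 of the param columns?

190.12

With rows in first-appearance order of run_id, row 2 is run_id=run19. param columns in first-appearance order: depth, dropout, bs, lr, wd; column 2 is dropout.
Long rows with run_id=run19, param=dropout: 98.17 + 26.24 + 65.71 = 190.12.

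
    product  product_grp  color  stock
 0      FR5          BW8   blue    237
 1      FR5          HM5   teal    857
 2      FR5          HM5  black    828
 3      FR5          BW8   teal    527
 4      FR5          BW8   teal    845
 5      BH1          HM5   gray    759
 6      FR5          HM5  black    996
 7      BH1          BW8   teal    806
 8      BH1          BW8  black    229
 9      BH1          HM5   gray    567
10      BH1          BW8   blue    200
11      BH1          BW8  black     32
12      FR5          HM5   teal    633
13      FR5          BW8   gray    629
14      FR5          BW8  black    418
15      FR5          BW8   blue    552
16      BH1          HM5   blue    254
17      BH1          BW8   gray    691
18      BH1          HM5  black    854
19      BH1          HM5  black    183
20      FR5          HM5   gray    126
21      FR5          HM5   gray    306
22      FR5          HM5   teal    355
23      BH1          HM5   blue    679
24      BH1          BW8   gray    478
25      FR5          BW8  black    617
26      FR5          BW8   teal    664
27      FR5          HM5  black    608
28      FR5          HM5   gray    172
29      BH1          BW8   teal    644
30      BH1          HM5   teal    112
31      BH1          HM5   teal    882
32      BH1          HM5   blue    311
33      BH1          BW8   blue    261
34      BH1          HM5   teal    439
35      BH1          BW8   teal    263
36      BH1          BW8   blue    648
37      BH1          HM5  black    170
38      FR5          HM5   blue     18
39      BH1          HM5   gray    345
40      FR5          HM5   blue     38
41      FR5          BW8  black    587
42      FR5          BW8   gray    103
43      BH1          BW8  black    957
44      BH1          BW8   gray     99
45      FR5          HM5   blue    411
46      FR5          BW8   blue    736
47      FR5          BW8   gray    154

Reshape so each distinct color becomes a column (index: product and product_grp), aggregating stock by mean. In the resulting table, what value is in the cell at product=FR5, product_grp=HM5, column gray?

Rows with product=FR5, product_grp=HM5 and color=gray: stock values are 126, 306, 172.
(126 + 306 + 172) / 3 = 201.33.

201.33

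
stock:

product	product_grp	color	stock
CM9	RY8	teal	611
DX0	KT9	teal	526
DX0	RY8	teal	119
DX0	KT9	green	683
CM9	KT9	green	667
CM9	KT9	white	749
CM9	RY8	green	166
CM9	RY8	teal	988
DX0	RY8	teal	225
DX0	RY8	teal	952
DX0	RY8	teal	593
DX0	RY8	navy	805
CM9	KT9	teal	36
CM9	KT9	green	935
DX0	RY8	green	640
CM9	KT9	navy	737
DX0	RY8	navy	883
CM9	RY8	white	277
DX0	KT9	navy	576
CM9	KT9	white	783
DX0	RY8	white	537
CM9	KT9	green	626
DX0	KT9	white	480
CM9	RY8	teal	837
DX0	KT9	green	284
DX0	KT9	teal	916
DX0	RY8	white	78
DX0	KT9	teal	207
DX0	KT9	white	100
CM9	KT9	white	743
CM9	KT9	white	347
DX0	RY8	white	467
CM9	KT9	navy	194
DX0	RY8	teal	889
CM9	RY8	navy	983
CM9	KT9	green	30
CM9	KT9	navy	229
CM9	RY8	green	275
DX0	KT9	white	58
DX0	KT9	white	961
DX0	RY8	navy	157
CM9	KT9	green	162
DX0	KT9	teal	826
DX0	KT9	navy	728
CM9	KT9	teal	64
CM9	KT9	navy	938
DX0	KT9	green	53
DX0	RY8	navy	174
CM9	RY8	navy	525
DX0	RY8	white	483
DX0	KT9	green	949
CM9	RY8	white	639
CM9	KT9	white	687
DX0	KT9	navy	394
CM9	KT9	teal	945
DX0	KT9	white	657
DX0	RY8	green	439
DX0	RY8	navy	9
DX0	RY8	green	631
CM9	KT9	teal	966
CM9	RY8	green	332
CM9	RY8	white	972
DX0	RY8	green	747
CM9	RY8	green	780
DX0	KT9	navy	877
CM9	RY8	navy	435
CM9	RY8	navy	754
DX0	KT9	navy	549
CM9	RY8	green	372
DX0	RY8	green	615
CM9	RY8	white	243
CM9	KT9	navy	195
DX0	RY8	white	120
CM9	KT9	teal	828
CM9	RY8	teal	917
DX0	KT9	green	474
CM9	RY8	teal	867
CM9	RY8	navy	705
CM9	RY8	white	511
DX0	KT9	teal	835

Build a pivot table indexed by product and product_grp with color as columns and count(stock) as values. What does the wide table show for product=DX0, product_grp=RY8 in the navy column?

Rows with product=DX0, product_grp=RY8 and color=navy: stock values are 805, 883, 157, 174, 9.
5 rows match — count = 5.

5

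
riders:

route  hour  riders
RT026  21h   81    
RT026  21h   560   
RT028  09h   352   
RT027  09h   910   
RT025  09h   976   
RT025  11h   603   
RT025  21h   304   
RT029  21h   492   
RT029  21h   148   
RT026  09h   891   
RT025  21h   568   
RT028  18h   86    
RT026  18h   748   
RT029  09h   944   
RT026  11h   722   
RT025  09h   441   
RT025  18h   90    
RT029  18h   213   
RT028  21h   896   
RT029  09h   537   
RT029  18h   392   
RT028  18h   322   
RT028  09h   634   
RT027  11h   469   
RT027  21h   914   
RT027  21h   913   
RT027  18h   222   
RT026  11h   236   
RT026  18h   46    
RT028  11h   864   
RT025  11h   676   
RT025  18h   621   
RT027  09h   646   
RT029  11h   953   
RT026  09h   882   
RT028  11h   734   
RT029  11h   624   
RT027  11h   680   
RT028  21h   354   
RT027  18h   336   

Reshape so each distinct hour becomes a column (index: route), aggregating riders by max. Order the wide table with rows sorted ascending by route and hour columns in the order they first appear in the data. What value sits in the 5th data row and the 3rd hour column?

953

With rows sorted ascending by route, row 5 is route=RT029. hour columns in first-appearance order: 21h, 09h, 11h, 18h; column 3 is 11h.
Long rows with route=RT029, hour=11h: max(953, 624) = 953.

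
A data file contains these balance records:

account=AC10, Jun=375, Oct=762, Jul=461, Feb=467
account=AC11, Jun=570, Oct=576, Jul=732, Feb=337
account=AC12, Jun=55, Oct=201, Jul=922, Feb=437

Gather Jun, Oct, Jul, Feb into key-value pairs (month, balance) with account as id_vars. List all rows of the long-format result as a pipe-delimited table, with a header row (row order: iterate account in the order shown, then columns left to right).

| account | month | balance |
| AC10 | Jun | 375 |
| AC10 | Oct | 762 |
| AC10 | Jul | 461 |
| AC10 | Feb | 467 |
| AC11 | Jun | 570 |
| AC11 | Oct | 576 |
| AC11 | Jul | 732 |
| AC11 | Feb | 337 |
| AC12 | Jun | 55 |
| AC12 | Oct | 201 |
| AC12 | Jul | 922 |
| AC12 | Feb | 437 |

Each (account, column) pair becomes one row: 3 × 4 = 12 rows.
For example, (AC10, Jun) → balance=375.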